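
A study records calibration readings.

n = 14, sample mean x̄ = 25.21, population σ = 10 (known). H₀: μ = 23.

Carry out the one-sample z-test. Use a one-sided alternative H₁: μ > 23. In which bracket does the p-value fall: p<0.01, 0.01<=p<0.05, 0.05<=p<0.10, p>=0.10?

SE = σ/√n = 10/√14 = 2.6726
z = (x̄−μ₀)/SE = (25.21−23)/2.6726 = 0.8269
p-value (one-sided, H₁ greater) = 0.20415
→ bracket: p>=0.10

p-value bracket: p>=0.10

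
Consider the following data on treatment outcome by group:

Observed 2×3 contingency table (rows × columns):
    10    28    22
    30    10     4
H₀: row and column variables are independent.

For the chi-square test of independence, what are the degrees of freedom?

df = (r−1)(c−1) = (2−1)·(3−1) = 2

degrees of freedom = 2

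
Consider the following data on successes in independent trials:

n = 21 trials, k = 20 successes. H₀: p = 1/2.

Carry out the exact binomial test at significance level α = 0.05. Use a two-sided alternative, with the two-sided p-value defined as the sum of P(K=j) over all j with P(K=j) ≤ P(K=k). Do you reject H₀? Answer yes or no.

Exact binomial: n=21, k=20, p₀=1/2=0.5000
P(X=j) = C(n,j)·p₀^j·(1−p₀)^(n−j); p = Σ P(X=j) over j with P(X=j) ≤ P(X=20)
p-value (two-sided) = 0.00002
At α=0.05: p < α → reject H₀

reject H₀: yes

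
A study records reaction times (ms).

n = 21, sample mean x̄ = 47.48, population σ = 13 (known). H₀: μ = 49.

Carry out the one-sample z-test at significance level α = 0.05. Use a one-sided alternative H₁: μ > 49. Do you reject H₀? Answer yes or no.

reject H₀: no

SE = σ/√n = 13/√21 = 2.8368
z = (x̄−μ₀)/SE = (47.48−49)/2.8368 = -0.5358
p-value (one-sided, H₁ greater) = 0.70395
At α=0.05: p ≥ α → fail to reject H₀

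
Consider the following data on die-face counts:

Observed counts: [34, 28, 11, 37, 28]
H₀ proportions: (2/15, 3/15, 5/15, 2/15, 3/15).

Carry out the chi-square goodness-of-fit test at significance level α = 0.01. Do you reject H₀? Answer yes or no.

reject H₀: yes

n = 138; E_i = n·p_i = [18.40, 27.60, 46.00, 18.40, 27.60]
χ² = (34−18.40)²/18.40 + (28−27.60)²/27.60 + (11−46.00)²/46.00 + (37−18.40)²/18.40 + (28−27.60)²/27.60 = 58.6703
df = 4
p-value (upper-tail) = 0.00000
At α=0.01: p < α → reject H₀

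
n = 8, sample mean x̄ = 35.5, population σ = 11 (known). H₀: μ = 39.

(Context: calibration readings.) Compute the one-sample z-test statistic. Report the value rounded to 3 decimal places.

SE = σ/√n = 11/√8 = 3.8891
z = (x̄−μ₀)/SE = (35.5−39)/3.8891 = -0.9000

test statistic = -0.900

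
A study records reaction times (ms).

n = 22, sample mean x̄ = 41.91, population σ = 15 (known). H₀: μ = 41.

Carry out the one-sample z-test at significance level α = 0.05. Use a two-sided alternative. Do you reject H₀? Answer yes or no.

reject H₀: no

SE = σ/√n = 15/√22 = 3.1980
z = (x̄−μ₀)/SE = (41.91−41)/3.1980 = 0.2846
p-value (two-sided) = 0.77599
At α=0.05: p ≥ α → fail to reject H₀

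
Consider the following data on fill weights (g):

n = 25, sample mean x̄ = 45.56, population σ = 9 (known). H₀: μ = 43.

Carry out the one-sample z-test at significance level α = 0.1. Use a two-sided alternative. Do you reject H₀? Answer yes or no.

SE = σ/√n = 9/√25 = 1.8000
z = (x̄−μ₀)/SE = (45.56−43)/1.8000 = 1.4222
p-value (two-sided) = 0.15496
At α=0.1: p ≥ α → fail to reject H₀

reject H₀: no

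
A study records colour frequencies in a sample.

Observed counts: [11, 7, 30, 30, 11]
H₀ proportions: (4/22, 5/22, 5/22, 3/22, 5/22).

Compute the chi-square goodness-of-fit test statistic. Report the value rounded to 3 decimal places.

n = 89; E_i = n·p_i = [16.18, 20.23, 20.23, 12.14, 20.23]
χ² = (11−16.18)²/16.18 + (7−20.23)²/20.23 + (30−20.23)²/20.23 + (30−12.14)²/12.14 + (11−20.23)²/20.23 = 45.5337
df = 4

test statistic = 45.534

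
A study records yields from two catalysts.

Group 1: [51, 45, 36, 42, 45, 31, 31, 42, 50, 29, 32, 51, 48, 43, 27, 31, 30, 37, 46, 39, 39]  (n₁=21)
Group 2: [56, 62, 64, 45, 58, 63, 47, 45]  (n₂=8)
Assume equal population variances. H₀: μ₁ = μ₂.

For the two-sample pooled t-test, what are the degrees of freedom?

degrees of freedom = 27

df = n₁ + n₂ − 2 = 21 + 8 − 2 = 27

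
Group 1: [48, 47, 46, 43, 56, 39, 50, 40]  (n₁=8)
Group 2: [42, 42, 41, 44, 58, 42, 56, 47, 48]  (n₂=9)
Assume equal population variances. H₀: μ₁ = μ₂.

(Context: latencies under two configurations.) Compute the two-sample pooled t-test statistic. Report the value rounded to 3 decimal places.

x̄₁=46.125, s₁=5.540, n₁=8
x̄₂=46.667, s₂=6.344, n₂=9
s_p² = [7·5.540² + 8·6.344²]/15 = 35.7917
SE = √(s_p²·(1/8+1/9)) = 2.9070
t = (46.125−46.667)/2.9070 = -0.1863
df = 15

test statistic = -0.186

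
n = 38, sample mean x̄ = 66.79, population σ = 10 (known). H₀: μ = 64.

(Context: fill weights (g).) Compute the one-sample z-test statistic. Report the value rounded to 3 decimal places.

SE = σ/√n = 10/√38 = 1.6222
z = (x̄−μ₀)/SE = (66.79−64)/1.6222 = 1.7199

test statistic = 1.720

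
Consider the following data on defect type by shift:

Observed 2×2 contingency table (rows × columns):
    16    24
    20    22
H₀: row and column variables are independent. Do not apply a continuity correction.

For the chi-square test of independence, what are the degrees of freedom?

df = (r−1)(c−1) = (2−1)·(2−1) = 1

degrees of freedom = 1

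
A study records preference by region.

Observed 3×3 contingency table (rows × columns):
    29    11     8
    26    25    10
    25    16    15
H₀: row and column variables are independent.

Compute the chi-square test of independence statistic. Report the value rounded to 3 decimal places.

test statistic = 6.980

Row totals [48, 61, 56], col totals [80, 52, 33], n=165
χ² = (29−23.27)²/23.27 + (11−15.13)²/15.13 + (8−9.60)²/9.60 + (26−29.58)²/29.58 + (25−19.22)²/19.22 + (10−12.20)²/12.20 + (25−27.15)²/27.15 + (16−17.65)²/17.65 + (15−11.20)²/11.20 = 6.9802
df = 4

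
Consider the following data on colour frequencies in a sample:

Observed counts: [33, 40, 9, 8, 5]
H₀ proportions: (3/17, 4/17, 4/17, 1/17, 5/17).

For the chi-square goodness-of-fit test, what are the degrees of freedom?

degrees of freedom = 4

df = k − 1 = 5 − 1 = 4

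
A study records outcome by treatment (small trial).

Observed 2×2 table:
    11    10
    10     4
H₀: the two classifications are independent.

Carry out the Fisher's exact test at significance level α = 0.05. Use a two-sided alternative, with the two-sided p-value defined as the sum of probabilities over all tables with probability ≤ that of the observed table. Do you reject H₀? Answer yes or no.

reject H₀: no

Margins: r₁=21, r₂=14, c₁=21, c₂=14, n=35
p_obs = C(21,11)·C(14,10)/C(35,21); sum pmf over tables with pmf ≤ p_obs
p-value (two-sided) = 0.31094
At α=0.05: p ≥ α → fail to reject H₀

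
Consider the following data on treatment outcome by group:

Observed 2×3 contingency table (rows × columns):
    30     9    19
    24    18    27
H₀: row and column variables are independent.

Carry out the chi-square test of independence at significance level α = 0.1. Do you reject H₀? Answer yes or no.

reject H₀: no

Row totals [58, 69], col totals [54, 27, 46], n=127
χ² = (30−24.66)²/24.66 + (9−12.33)²/12.33 + (19−21.01)²/21.01 + (24−29.34)²/29.34 + (18−14.67)²/14.67 + (27−24.99)²/24.99 = 4.1362
df = 2
p-value (upper-tail) = 0.12642
At α=0.1: p ≥ α → fail to reject H₀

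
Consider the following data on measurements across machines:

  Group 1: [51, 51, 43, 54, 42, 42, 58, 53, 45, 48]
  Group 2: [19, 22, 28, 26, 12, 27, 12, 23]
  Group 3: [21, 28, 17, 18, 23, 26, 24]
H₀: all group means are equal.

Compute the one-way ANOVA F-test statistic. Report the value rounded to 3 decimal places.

Group means [48.70, 21.12, 22.43], grand mean 32.520
SSB = Σnᵢ(x̄ᵢ−x̄)² = 4369.551; SSW = ΣΣ(x−x̄ᵢ)² = 658.689
MSB = 4369.551/2 = 2184.7754; MSW = 658.689/22 = 29.9404
F = MSB/MSW = 72.9708
df = (2, 22)

test statistic = 72.971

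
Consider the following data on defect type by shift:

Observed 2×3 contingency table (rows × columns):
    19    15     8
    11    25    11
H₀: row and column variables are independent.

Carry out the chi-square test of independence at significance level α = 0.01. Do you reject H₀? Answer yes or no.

reject H₀: no

Row totals [42, 47], col totals [30, 40, 19], n=89
χ² = (19−14.16)²/14.16 + (15−18.88)²/18.88 + (8−8.97)²/8.97 + (11−15.84)²/15.84 + (25−21.12)²/21.12 + (11−10.03)²/10.03 = 4.8414
df = 2
p-value (upper-tail) = 0.08886
At α=0.01: p ≥ α → fail to reject H₀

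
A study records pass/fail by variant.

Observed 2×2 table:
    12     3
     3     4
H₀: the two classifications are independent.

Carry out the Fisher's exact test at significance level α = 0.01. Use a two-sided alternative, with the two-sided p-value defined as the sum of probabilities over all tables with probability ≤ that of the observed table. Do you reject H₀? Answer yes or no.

Margins: r₁=15, r₂=7, c₁=15, c₂=7, n=22
p_obs = C(15,12)·C(7,3)/C(22,15); sum pmf over tables with pmf ≤ p_obs
p-value (two-sided) = 0.14466
At α=0.01: p ≥ α → fail to reject H₀

reject H₀: no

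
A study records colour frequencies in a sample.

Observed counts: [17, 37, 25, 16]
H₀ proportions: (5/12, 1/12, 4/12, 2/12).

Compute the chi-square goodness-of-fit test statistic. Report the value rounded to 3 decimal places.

n = 95; E_i = n·p_i = [39.58, 7.92, 31.67, 15.83]
χ² = (17−39.58)²/39.58 + (37−7.92)²/7.92 + (25−31.67)²/31.67 + (16−15.83)²/15.83 = 121.1326
df = 3

test statistic = 121.133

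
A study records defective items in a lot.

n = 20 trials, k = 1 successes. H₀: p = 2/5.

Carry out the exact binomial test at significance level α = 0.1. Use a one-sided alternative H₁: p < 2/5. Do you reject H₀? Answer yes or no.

Exact binomial: n=20, k=1, p₀=2/5=0.4000
P(X≤1) from Σ C(n,i)·p₀^i·(1−p₀)^(n−i)
p-value (one-sided, H₁ less) = 0.00052
At α=0.1: p < α → reject H₀

reject H₀: yes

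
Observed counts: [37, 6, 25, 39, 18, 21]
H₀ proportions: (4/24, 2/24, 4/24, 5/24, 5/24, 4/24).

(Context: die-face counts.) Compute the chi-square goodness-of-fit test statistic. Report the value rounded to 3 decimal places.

n = 146; E_i = n·p_i = [24.33, 12.17, 24.33, 30.42, 30.42, 24.33]
χ² = (37−24.33)²/24.33 + (6−12.17)²/12.17 + (25−24.33)²/24.33 + (39−30.42)²/30.42 + (18−30.42)²/30.42 + (21−24.33)²/24.33 = 17.6849
df = 5

test statistic = 17.685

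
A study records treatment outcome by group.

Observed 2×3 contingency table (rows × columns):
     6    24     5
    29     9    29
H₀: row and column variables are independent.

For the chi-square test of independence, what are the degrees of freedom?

df = (r−1)(c−1) = (2−1)·(3−1) = 2

degrees of freedom = 2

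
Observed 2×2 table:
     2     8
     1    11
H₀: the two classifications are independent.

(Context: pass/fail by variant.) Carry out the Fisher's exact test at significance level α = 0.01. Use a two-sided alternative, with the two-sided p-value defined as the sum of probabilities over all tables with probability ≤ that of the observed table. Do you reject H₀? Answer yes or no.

reject H₀: no

Margins: r₁=10, r₂=12, c₁=3, c₂=19, n=22
p_obs = C(10,2)·C(12,1)/C(22,3); sum pmf over tables with pmf ≤ p_obs
p-value (two-sided) = 0.57143
At α=0.01: p ≥ α → fail to reject H₀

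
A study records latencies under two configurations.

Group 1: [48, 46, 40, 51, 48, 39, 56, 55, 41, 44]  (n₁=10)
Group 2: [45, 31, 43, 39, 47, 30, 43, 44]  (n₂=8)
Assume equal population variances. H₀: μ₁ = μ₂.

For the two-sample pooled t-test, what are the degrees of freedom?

df = n₁ + n₂ − 2 = 10 + 8 − 2 = 16

degrees of freedom = 16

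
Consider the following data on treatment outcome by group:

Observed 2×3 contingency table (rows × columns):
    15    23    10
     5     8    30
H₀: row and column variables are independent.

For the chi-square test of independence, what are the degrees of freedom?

degrees of freedom = 2

df = (r−1)(c−1) = (2−1)·(3−1) = 2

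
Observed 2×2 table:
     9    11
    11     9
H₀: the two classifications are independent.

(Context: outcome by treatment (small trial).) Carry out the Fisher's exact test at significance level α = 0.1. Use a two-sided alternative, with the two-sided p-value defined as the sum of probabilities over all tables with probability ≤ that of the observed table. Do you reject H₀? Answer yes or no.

Margins: r₁=20, r₂=20, c₁=20, c₂=20, n=40
p_obs = C(20,9)·C(20,11)/C(40,20); sum pmf over tables with pmf ≤ p_obs
p-value (two-sided) = 0.75237
At α=0.1: p ≥ α → fail to reject H₀

reject H₀: no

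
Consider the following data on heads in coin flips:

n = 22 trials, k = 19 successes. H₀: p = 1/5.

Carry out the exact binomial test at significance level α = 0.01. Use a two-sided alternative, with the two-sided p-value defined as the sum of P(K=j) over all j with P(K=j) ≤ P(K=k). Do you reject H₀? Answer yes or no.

reject H₀: yes

Exact binomial: n=22, k=19, p₀=1/5=0.2000
P(X=j) = C(n,j)·p₀^j·(1−p₀)^(n−j); p = Σ P(X=j) over j with P(X=j) ≤ P(X=19)
p-value (two-sided) = 0.00000
At α=0.01: p < α → reject H₀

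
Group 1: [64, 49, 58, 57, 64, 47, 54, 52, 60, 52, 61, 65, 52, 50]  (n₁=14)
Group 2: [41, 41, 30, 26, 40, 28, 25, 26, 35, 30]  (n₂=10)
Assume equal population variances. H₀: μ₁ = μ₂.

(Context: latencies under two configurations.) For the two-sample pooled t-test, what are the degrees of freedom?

df = n₁ + n₂ − 2 = 14 + 10 − 2 = 22

degrees of freedom = 22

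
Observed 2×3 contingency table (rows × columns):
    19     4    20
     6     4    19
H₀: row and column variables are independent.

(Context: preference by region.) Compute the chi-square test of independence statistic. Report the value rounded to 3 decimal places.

test statistic = 4.223

Row totals [43, 29], col totals [25, 8, 39], n=72
χ² = (19−14.93)²/14.93 + (4−4.78)²/4.78 + (20−23.29)²/23.29 + (6−10.07)²/10.07 + (4−3.22)²/3.22 + (19−15.71)²/15.71 = 4.2231
df = 2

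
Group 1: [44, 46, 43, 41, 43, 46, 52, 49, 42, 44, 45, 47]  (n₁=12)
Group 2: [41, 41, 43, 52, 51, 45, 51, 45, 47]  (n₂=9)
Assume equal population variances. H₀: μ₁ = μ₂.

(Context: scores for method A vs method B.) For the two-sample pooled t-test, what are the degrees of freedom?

df = n₁ + n₂ − 2 = 12 + 9 − 2 = 19

degrees of freedom = 19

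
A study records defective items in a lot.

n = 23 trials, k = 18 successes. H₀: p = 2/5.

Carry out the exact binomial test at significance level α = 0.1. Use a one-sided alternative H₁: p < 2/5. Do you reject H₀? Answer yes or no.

Exact binomial: n=23, k=18, p₀=2/5=0.4000
P(X≤18) from Σ C(n,i)·p₀^i·(1−p₀)^(n−i)
p-value (one-sided, H₁ less) = 0.99996
At α=0.1: p ≥ α → fail to reject H₀

reject H₀: no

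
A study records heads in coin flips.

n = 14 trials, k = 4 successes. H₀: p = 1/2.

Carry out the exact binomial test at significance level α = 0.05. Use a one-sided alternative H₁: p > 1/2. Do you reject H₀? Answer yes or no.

Exact binomial: n=14, k=4, p₀=1/2=0.5000
P(X≥4) from Σ C(n,i)·p₀^i·(1−p₀)^(n−i)
p-value (one-sided, H₁ greater) = 0.97131
At α=0.05: p ≥ α → fail to reject H₀

reject H₀: no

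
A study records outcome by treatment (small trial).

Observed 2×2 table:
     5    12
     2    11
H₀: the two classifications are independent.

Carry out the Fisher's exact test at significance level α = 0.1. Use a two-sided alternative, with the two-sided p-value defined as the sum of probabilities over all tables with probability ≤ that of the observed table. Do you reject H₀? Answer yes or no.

Margins: r₁=17, r₂=13, c₁=7, c₂=23, n=30
p_obs = C(17,5)·C(13,2)/C(30,7); sum pmf over tables with pmf ≤ p_obs
p-value (two-sided) = 0.42682
At α=0.1: p ≥ α → fail to reject H₀

reject H₀: no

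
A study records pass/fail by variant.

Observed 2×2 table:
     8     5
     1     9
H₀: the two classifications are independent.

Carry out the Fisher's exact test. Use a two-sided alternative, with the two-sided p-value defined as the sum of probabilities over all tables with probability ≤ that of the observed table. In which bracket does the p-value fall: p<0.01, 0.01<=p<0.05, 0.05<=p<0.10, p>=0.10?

p-value bracket: 0.01<=p<0.05

Margins: r₁=13, r₂=10, c₁=9, c₂=14, n=23
p_obs = C(13,8)·C(10,1)/C(23,9); sum pmf over tables with pmf ≤ p_obs
p-value (two-sided) = 0.02881
→ bracket: 0.01<=p<0.05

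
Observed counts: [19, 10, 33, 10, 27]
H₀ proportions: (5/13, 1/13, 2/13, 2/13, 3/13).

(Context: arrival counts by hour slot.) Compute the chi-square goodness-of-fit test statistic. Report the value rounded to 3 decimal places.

n = 99; E_i = n·p_i = [38.08, 7.62, 15.23, 15.23, 22.85]
χ² = (19−38.08)²/38.08 + (10−7.62)²/7.62 + (33−15.23)²/15.23 + (10−15.23)²/15.23 + (27−22.85)²/22.85 = 33.5869
df = 4

test statistic = 33.587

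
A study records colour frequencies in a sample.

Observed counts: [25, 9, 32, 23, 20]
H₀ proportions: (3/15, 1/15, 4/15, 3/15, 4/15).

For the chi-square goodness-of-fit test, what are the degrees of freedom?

df = k − 1 = 5 − 1 = 4

degrees of freedom = 4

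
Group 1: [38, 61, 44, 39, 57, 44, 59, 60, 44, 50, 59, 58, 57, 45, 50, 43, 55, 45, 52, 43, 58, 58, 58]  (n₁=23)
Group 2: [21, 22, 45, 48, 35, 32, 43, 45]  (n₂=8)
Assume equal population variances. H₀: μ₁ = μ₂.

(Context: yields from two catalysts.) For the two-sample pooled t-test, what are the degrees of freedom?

degrees of freedom = 29

df = n₁ + n₂ − 2 = 23 + 8 − 2 = 29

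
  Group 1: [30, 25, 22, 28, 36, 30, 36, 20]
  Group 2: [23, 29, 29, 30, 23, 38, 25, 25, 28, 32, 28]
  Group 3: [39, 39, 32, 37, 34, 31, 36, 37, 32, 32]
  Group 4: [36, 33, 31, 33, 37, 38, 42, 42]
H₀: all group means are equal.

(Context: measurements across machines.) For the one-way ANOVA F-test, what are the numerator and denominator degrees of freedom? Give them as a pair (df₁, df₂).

degrees of freedom = [3, 33]

k = 4 groups, N = 37 total
df = (k−1, N−k) = (4−1, 37−4) = (3, 33)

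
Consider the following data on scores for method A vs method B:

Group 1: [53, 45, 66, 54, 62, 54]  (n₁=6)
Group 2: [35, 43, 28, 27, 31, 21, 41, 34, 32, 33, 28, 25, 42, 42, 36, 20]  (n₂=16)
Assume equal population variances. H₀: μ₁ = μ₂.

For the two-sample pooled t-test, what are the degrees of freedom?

df = n₁ + n₂ − 2 = 6 + 16 − 2 = 20

degrees of freedom = 20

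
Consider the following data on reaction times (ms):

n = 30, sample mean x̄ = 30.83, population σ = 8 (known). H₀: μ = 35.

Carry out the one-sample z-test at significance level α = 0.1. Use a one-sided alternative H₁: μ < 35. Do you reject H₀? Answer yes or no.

reject H₀: yes

SE = σ/√n = 8/√30 = 1.4606
z = (x̄−μ₀)/SE = (30.83−35)/1.4606 = -2.8550
p-value (one-sided, H₁ less) = 0.00215
At α=0.1: p < α → reject H₀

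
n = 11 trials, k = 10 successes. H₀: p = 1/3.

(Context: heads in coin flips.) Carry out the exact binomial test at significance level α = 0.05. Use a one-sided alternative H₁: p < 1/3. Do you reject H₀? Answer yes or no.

reject H₀: no

Exact binomial: n=11, k=10, p₀=1/3=0.3333
P(X≤10) from Σ C(n,i)·p₀^i·(1−p₀)^(n−i)
p-value (one-sided, H₁ less) = 0.99999
At α=0.05: p ≥ α → fail to reject H₀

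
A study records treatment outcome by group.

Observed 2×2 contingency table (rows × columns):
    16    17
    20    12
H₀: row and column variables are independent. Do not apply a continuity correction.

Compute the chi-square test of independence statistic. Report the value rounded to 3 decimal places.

test statistic = 1.291

Row totals [33, 32], col totals [36, 29], n=65
χ² = (16−18.28)²/18.28 + (17−14.72)²/14.72 + (20−17.72)²/17.72 + (12−14.28)²/14.28 = 1.2914
df = 1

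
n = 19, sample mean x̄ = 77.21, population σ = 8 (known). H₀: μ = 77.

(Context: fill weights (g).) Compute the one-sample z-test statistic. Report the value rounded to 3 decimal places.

SE = σ/√n = 8/√19 = 1.8353
z = (x̄−μ₀)/SE = (77.21−77)/1.8353 = 0.1144

test statistic = 0.114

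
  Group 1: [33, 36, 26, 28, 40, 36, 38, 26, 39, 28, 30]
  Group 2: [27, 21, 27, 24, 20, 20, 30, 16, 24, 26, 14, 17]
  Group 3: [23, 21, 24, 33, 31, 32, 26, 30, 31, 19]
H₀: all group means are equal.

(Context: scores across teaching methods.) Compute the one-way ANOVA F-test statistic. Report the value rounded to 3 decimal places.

test statistic = 12.255

Group means [32.73, 22.17, 27.00], grand mean 27.152
SSB = Σnᵢ(x̄ᵢ−x̄)² = 640.394; SSW = ΣΣ(x−x̄ᵢ)² = 783.848
MSB = 640.394/2 = 320.1970; MSW = 783.848/30 = 26.1283
F = MSB/MSW = 12.2548
df = (2, 30)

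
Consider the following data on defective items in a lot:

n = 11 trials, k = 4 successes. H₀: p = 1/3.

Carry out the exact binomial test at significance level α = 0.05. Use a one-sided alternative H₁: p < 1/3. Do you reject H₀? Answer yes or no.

Exact binomial: n=11, k=4, p₀=1/3=0.3333
P(X≤4) from Σ C(n,i)·p₀^i·(1−p₀)^(n−i)
p-value (one-sided, H₁ less) = 0.71100
At α=0.05: p ≥ α → fail to reject H₀

reject H₀: no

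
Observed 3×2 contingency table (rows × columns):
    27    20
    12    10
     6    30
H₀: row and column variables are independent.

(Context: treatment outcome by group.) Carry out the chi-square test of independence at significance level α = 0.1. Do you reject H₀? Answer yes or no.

Row totals [47, 22, 36], col totals [45, 60], n=105
χ² = (27−20.14)²/20.14 + (20−26.86)²/26.86 + (12−9.43)²/9.43 + (10−12.57)²/12.57 + (6−15.43)²/15.43 + (30−20.57)²/20.57 = 15.3957
df = 2
p-value (upper-tail) = 0.00045
At α=0.1: p < α → reject H₀

reject H₀: yes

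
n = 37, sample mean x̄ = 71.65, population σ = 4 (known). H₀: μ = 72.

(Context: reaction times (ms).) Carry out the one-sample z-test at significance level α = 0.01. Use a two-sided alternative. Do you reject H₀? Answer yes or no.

SE = σ/√n = 4/√37 = 0.6576
z = (x̄−μ₀)/SE = (71.65−72)/0.6576 = -0.5322
p-value (two-sided) = 0.59456
At α=0.01: p ≥ α → fail to reject H₀

reject H₀: no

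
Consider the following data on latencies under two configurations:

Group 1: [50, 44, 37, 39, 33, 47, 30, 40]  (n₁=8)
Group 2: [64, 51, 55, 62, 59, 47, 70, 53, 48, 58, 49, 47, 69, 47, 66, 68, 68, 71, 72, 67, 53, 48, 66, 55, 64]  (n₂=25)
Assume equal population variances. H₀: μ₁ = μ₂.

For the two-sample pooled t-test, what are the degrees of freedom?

degrees of freedom = 31

df = n₁ + n₂ − 2 = 8 + 25 − 2 = 31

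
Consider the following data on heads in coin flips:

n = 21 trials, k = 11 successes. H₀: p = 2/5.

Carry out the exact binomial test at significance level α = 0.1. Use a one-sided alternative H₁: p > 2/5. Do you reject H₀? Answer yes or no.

Exact binomial: n=21, k=11, p₀=2/5=0.4000
P(X≥11) from Σ C(n,i)·p₀^i·(1−p₀)^(n−i)
p-value (one-sided, H₁ greater) = 0.17438
At α=0.1: p ≥ α → fail to reject H₀

reject H₀: no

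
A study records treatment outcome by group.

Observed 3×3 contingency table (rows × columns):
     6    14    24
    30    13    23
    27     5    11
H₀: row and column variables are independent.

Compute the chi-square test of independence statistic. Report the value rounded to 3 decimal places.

Row totals [44, 66, 43], col totals [63, 32, 58], n=153
χ² = (6−18.12)²/18.12 + (14−9.20)²/9.20 + (24−16.68)²/16.68 + (30−27.18)²/27.18 + (13−13.80)²/13.80 + (23−25.02)²/25.02 + (27−17.71)²/17.71 + (5−8.99)²/8.99 + (11−16.30)²/16.30 = 22.6970
df = 4

test statistic = 22.697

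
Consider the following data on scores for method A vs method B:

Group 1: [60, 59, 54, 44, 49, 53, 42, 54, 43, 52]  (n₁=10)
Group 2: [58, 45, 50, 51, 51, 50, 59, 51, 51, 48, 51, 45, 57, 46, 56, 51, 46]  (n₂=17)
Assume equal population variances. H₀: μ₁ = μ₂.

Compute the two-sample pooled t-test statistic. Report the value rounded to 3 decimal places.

x̄₁=51.000, s₁=6.377, n₁=10
x̄₂=50.941, s₂=4.380, n₂=17
s_p² = [9·6.377² + 16·4.380²]/25 = 26.9176
SE = √(s_p²·(1/10+1/17)) = 2.0676
t = (51.000−50.941)/2.0676 = 0.0284
df = 25

test statistic = 0.028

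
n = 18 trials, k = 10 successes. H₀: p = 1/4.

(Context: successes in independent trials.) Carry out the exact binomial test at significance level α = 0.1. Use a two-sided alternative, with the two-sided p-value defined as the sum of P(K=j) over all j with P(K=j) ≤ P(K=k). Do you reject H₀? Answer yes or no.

Exact binomial: n=18, k=10, p₀=1/4=0.2500
P(X=j) = C(n,j)·p₀^j·(1−p₀)^(n−j); p = Σ P(X=j) over j with P(X=j) ≤ P(X=10)
p-value (two-sided) = 0.00542
At α=0.1: p < α → reject H₀

reject H₀: yes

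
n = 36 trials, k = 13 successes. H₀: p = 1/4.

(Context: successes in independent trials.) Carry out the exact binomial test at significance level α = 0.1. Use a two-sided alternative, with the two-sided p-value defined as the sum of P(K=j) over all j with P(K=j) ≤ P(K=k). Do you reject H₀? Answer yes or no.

Exact binomial: n=36, k=13, p₀=1/4=0.2500
P(X=j) = C(n,j)·p₀^j·(1−p₀)^(n−j); p = Σ P(X=j) over j with P(X=j) ≤ P(X=13)
p-value (two-sided) = 0.12636
At α=0.1: p ≥ α → fail to reject H₀

reject H₀: no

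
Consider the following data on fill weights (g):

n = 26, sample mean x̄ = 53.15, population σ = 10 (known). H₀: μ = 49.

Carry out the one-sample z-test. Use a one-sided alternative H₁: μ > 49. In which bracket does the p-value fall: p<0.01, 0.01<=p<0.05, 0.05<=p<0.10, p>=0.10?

p-value bracket: 0.01<=p<0.05

SE = σ/√n = 10/√26 = 1.9612
z = (x̄−μ₀)/SE = (53.15−49)/1.9612 = 2.1161
p-value (one-sided, H₁ greater) = 0.01717
→ bracket: 0.01<=p<0.05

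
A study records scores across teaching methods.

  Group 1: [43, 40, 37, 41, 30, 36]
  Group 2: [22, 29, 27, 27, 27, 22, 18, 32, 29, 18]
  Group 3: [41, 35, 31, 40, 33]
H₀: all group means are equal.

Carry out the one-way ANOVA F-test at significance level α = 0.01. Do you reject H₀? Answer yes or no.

reject H₀: yes

Group means [37.83, 25.10, 36.00], grand mean 31.333
SSB = Σnᵢ(x̄ᵢ−x̄)² = 750.933; SSW = ΣΣ(x−x̄ᵢ)² = 391.733
MSB = 750.933/2 = 375.4667; MSW = 391.733/18 = 21.7630
F = MSB/MSW = 17.2526
df = (2, 18)
p-value (upper-tail) = 0.00007
At α=0.01: p < α → reject H₀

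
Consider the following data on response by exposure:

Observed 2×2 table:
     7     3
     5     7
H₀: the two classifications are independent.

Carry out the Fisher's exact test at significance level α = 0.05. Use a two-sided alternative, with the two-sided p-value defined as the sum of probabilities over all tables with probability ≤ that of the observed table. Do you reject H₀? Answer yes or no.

reject H₀: no

Margins: r₁=10, r₂=12, c₁=12, c₂=10, n=22
p_obs = C(10,7)·C(12,5)/C(22,12); sum pmf over tables with pmf ≤ p_obs
p-value (two-sided) = 0.23053
At α=0.05: p ≥ α → fail to reject H₀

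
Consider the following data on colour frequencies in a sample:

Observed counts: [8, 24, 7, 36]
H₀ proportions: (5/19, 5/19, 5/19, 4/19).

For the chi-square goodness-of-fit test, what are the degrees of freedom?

degrees of freedom = 3

df = k − 1 = 4 − 1 = 3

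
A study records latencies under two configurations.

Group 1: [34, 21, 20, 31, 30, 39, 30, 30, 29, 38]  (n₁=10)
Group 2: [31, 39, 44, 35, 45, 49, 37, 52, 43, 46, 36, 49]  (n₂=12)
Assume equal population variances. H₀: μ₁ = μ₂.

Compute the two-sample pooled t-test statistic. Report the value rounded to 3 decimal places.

x̄₁=30.200, s₁=6.179, n₁=10
x̄₂=42.167, s₂=6.520, n₂=12
s_p² = [9·6.179² + 11·6.520²]/20 = 40.5633
SE = √(s_p²·(1/10+1/12)) = 2.7270
t = (30.200−42.167)/2.7270 = -4.3882
df = 20

test statistic = -4.388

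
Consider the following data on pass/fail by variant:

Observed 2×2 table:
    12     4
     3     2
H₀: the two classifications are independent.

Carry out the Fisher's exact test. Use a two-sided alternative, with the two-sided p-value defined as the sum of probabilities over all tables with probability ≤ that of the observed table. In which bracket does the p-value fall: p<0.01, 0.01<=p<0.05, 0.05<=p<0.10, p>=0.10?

p-value bracket: p>=0.10

Margins: r₁=16, r₂=5, c₁=15, c₂=6, n=21
p_obs = C(16,12)·C(5,3)/C(21,15); sum pmf over tables with pmf ≤ p_obs
p-value (two-sided) = 0.59752
→ bracket: p>=0.10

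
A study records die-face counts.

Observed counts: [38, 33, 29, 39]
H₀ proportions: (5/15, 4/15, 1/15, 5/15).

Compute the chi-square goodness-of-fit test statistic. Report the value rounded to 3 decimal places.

test statistic = 45.128

n = 139; E_i = n·p_i = [46.33, 37.07, 9.27, 46.33]
χ² = (38−46.33)²/46.33 + (33−37.07)²/37.07 + (29−9.27)²/9.27 + (39−46.33)²/46.33 = 45.1277
df = 3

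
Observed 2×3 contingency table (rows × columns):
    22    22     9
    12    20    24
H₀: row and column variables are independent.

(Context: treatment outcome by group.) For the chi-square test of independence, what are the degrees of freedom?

degrees of freedom = 2

df = (r−1)(c−1) = (2−1)·(3−1) = 2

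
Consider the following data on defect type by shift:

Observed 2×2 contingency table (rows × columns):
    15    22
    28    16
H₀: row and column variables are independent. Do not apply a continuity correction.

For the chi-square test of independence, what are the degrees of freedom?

df = (r−1)(c−1) = (2−1)·(2−1) = 1

degrees of freedom = 1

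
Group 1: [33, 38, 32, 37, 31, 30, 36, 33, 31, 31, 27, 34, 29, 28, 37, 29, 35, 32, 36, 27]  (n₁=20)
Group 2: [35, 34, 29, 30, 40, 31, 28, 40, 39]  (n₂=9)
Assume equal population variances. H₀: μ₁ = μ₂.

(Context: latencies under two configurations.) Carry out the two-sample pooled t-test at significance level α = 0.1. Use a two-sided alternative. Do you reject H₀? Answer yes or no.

x̄₁=32.300, s₁=3.420, n₁=20
x̄₂=34.000, s₂=4.796, n₂=9
s_p² = [19·3.420² + 8·4.796²]/27 = 15.0444
SE = √(s_p²·(1/20+1/9)) = 1.5569
t = (32.300−34.000)/1.5569 = -1.0919
df = 27
p-value (two-sided) = 0.28451
At α=0.1: p ≥ α → fail to reject H₀

reject H₀: no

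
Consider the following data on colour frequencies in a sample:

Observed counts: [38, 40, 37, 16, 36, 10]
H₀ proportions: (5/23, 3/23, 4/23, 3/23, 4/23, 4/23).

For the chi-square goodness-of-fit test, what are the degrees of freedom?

df = k − 1 = 6 − 1 = 5

degrees of freedom = 5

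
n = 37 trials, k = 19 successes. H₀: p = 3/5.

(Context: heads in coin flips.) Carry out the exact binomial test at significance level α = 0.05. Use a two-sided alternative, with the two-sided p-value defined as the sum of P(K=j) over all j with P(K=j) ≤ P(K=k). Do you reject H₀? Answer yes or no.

reject H₀: no

Exact binomial: n=37, k=19, p₀=3/5=0.6000
P(X=j) = C(n,j)·p₀^j·(1−p₀)^(n−j); p = Σ P(X=j) over j with P(X=j) ≤ P(X=19)
p-value (two-sided) = 0.31533
At α=0.05: p ≥ α → fail to reject H₀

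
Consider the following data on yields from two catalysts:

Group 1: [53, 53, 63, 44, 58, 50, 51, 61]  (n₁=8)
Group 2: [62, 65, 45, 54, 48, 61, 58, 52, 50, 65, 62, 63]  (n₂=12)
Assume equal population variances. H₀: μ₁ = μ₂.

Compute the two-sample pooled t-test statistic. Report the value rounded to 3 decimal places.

test statistic = -0.965

x̄₁=54.125, s₁=6.244, n₁=8
x̄₂=57.083, s₂=6.999, n₂=12
s_p² = [7·6.244² + 11·6.999²]/18 = 45.0995
SE = √(s_p²·(1/8+1/12)) = 3.0652
t = (54.125−57.083)/3.0652 = -0.9651
df = 18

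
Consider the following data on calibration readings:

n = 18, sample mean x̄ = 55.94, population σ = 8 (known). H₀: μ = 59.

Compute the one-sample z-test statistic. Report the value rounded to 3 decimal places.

SE = σ/√n = 8/√18 = 1.8856
z = (x̄−μ₀)/SE = (55.94−59)/1.8856 = -1.6228

test statistic = -1.623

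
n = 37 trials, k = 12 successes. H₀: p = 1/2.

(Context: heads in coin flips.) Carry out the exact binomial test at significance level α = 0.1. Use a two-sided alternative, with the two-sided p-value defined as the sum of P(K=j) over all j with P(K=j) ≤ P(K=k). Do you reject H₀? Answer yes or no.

Exact binomial: n=37, k=12, p₀=1/2=0.5000
P(X=j) = C(n,j)·p₀^j·(1−p₀)^(n−j); p = Σ P(X=j) over j with P(X=j) ≤ P(X=12)
p-value (two-sided) = 0.04703
At α=0.1: p < α → reject H₀

reject H₀: yes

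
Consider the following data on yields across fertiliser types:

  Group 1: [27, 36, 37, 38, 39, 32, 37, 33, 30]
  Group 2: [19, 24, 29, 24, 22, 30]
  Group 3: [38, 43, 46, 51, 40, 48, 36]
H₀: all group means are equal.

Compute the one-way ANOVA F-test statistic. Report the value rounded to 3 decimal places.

test statistic = 26.191

Group means [34.33, 24.67, 43.14], grand mean 34.500
SSB = Σnᵢ(x̄ᵢ−x̄)² = 1103.310; SSW = ΣΣ(x−x̄ᵢ)² = 400.190
MSB = 1103.310/2 = 551.6548; MSW = 400.190/19 = 21.0627
F = MSB/MSW = 26.1911
df = (2, 19)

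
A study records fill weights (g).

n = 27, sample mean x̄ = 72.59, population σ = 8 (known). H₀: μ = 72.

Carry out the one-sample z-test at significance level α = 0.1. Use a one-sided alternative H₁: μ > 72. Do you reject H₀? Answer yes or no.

SE = σ/√n = 8/√27 = 1.5396
z = (x̄−μ₀)/SE = (72.59−72)/1.5396 = 0.3832
p-value (one-sided, H₁ greater) = 0.35078
At α=0.1: p ≥ α → fail to reject H₀

reject H₀: no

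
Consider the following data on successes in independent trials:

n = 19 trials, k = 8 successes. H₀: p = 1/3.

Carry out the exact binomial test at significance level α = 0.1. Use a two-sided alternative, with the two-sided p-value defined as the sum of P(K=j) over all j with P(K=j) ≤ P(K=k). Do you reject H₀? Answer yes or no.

Exact binomial: n=19, k=8, p₀=1/3=0.3333
P(X=j) = C(n,j)·p₀^j·(1−p₀)^(n−j); p = Σ P(X=j) over j with P(X=j) ≤ P(X=8)
p-value (two-sided) = 0.46727
At α=0.1: p ≥ α → fail to reject H₀

reject H₀: no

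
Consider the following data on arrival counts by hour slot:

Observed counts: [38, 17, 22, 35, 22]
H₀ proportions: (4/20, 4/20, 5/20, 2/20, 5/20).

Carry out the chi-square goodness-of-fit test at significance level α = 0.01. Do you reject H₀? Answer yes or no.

n = 134; E_i = n·p_i = [26.80, 26.80, 33.50, 13.40, 33.50]
χ² = (38−26.80)²/26.80 + (17−26.80)²/26.80 + (22−33.50)²/33.50 + (35−13.40)²/13.40 + (22−33.50)²/33.50 = 50.9776
df = 4
p-value (upper-tail) = 0.00000
At α=0.01: p < α → reject H₀

reject H₀: yes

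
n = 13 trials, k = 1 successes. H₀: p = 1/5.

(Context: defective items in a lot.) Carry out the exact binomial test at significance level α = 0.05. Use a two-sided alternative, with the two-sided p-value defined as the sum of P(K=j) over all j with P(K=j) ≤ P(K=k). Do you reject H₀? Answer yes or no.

Exact binomial: n=13, k=1, p₀=1/5=0.2000
P(X=j) = C(n,j)·p₀^j·(1−p₀)^(n−j); p = Σ P(X=j) over j with P(X=j) ≤ P(X=1)
p-value (two-sided) = 0.48632
At α=0.05: p ≥ α → fail to reject H₀

reject H₀: no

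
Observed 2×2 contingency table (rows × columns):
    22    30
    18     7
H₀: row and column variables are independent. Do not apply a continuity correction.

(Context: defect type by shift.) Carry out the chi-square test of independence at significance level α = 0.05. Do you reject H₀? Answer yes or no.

reject H₀: yes

Row totals [52, 25], col totals [40, 37], n=77
χ² = (22−27.01)²/27.01 + (30−24.99)²/24.99 + (18−12.99)²/12.99 + (7−12.01)²/12.01 = 5.9629
df = 1
p-value (upper-tail) = 0.01461
At α=0.05: p < α → reject H₀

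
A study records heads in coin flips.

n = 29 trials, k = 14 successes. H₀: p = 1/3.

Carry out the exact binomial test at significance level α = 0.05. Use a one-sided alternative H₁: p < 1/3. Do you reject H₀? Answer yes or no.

Exact binomial: n=29, k=14, p₀=1/3=0.3333
P(X≤14) from Σ C(n,i)·p₀^i·(1−p₀)^(n−i)
p-value (one-sided, H₁ less) = 0.96886
At α=0.05: p ≥ α → fail to reject H₀

reject H₀: no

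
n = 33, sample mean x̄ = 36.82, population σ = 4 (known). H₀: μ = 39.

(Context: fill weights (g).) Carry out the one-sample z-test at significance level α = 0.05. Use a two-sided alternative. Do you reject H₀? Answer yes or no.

reject H₀: yes

SE = σ/√n = 4/√33 = 0.6963
z = (x̄−μ₀)/SE = (36.82−39)/0.6963 = -3.1308
p-value (two-sided) = 0.00174
At α=0.05: p < α → reject H₀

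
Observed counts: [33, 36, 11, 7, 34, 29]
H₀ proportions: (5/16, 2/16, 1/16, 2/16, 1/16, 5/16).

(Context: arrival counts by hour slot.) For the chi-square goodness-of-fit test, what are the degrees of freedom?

df = k − 1 = 6 − 1 = 5

degrees of freedom = 5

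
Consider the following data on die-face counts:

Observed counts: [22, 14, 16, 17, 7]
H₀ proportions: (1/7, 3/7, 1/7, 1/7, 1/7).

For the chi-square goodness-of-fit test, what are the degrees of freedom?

degrees of freedom = 4

df = k − 1 = 5 − 1 = 4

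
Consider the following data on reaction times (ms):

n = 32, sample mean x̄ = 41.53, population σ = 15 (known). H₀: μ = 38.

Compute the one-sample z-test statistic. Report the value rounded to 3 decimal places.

test statistic = 1.331

SE = σ/√n = 15/√32 = 2.6517
z = (x̄−μ₀)/SE = (41.53−38)/2.6517 = 1.3312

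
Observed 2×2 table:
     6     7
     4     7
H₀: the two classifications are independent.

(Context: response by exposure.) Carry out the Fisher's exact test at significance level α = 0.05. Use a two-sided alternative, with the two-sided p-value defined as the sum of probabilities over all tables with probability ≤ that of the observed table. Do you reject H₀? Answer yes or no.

reject H₀: no

Margins: r₁=13, r₂=11, c₁=10, c₂=14, n=24
p_obs = C(13,6)·C(11,4)/C(24,10); sum pmf over tables with pmf ≤ p_obs
p-value (two-sided) = 0.69683
At α=0.05: p ≥ α → fail to reject H₀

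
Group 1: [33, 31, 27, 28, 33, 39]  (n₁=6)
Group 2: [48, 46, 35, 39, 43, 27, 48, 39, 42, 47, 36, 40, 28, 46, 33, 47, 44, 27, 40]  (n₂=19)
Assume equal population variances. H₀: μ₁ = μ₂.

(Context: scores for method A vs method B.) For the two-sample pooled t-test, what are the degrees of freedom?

degrees of freedom = 23

df = n₁ + n₂ − 2 = 6 + 19 − 2 = 23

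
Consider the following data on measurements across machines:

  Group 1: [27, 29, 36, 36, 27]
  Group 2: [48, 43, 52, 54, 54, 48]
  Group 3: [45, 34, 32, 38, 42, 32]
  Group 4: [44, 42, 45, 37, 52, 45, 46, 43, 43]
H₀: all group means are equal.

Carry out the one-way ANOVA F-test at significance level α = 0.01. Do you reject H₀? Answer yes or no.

reject H₀: yes

Group means [31.00, 49.83, 37.17, 44.11], grand mean 41.308
SSB = Σnᵢ(x̄ᵢ−x̄)² = 1140.983; SSW = ΣΣ(x−x̄ᵢ)² = 452.556
MSB = 1140.983/3 = 380.3276; MSW = 452.556/22 = 20.5707
F = MSB/MSW = 18.4888
df = (3, 22)
p-value (upper-tail) = 0.00000
At α=0.01: p < α → reject H₀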